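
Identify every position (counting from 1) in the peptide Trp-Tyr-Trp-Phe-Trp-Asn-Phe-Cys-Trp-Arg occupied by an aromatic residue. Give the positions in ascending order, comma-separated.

Phenylalanine (F), tryptophan (W), and tyrosine (Y) have aromatic ring side chains.
Matching residues: Trp1, Tyr2, Trp3, Phe4, Trp5, Phe7, Trp9.

1, 2, 3, 4, 5, 7, 9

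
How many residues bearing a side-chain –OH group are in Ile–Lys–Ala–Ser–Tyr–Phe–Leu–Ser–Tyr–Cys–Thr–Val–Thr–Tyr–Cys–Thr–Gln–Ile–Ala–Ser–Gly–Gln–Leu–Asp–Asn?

Serine (S), threonine (T), and tyrosine (Y) each carry a hydroxyl group on the side chain.
Matching residues: Ser4, Tyr5, Ser8, Tyr9, Thr11, Thr13, Tyr14, Thr16, Ser20.

9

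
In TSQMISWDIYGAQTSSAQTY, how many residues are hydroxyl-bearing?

9

S, T, and Y are the three residues with a side-chain hydroxyl.
Matching residues: T1, S2, S6, Y10, T14, S15, S16, T19, Y20.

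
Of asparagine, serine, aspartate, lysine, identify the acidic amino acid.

The acidic residues are Asp (D) and Glu (E), whose side chains end in a carboxylate group.
Of the listed options, only aspartate belongs to this group.

aspartate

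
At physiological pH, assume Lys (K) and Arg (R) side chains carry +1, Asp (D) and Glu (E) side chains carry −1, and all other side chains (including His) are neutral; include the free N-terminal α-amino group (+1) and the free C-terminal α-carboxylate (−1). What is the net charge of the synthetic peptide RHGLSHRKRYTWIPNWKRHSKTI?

+7

Positive (K, R): R1, R7, K8, R9, K17, R18, K21 → +7.
Negative (D, E): none → −0.
The N-terminus (+1) and C-terminus (−1) cancel.
Net charge = (+7) + (−0) = +7.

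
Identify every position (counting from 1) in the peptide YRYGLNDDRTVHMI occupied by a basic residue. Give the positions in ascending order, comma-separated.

2, 9, 12

Lysine (K), arginine (R), and histidine (H) have basic, nitrogen-containing side chains.
Matching residues: R2, R9, H12.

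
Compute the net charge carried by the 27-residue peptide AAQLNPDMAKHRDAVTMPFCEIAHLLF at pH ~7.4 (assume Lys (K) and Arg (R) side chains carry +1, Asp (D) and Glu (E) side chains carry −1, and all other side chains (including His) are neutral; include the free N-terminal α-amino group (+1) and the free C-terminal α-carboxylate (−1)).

Positive (K, R): K10, R12 → +2.
Negative (D, E): D7, D13, E21 → −3.
The N-terminus (+1) and C-terminus (−1) cancel.
Net charge = (+2) + (−3) = −1.

-1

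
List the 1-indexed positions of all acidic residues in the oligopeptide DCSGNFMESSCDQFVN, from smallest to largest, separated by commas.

1, 8, 12

Aspartate (D) and glutamate (E) have carboxylic-acid side chains and are the acidic amino acids.
Matching residues: D1, E8, D12.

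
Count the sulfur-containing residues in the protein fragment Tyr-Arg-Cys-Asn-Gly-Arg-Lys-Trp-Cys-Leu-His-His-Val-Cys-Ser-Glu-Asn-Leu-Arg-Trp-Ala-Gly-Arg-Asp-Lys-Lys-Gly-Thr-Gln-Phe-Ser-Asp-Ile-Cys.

The sulfur-bearing residues are cysteine (–SH) and methionine (–S–CH₃).
Matching residues: Cys3, Cys9, Cys14, Cys34.

4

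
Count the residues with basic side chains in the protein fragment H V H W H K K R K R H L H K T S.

11

Lysine (K), arginine (R), and histidine (H) have basic, nitrogen-containing side chains.
Matching residues: H1, H3, H5, K6, K7, R8, K9, R10, H11, H13, K14.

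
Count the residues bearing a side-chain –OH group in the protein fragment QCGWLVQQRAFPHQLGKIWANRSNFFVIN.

1

S, T, and Y are the three residues with a side-chain hydroxyl.
Matching residues: S23.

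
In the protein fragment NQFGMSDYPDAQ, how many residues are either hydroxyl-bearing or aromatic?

Hydroxyl-bearing: S, T, Y. Aromatic: F, W, Y.
Hydroxyl-bearing residues here: S6, Y8 (2).
Aromatic residues here: F3, Y8 (2).
Y is in both groups, so the 1 Y residue must not be double-counted.
Total = 2 + 2 − 1 = 3.

3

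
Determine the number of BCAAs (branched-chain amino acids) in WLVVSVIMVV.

V, L, and I make up the branched-chain aliphatic group.
Matching residues: L2, V3, V4, V6, I7, V9, V10.

7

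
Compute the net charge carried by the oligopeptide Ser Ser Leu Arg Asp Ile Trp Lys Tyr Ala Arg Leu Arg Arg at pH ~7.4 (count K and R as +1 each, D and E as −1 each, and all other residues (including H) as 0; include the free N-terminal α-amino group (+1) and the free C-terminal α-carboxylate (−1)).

Positive (K, R): Arg4, Lys8, Arg11, Arg13, Arg14 → +5.
Negative (D, E): Asp5 → −1.
The N-terminus (+1) and C-terminus (−1) cancel.
Net charge = (+5) + (−1) = +4.

+4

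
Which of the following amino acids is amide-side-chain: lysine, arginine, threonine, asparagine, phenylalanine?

asparagine

Asparagine (N) and glutamine (Q) have uncharged amide side chains.
Of the listed options, only asparagine belongs to this group.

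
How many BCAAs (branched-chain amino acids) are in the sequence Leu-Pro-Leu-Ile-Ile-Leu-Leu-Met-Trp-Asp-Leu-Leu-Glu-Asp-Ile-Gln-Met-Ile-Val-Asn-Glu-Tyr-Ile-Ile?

13

The BCAAs are Val, Leu, and Ile — aliphatic side chains with a branch point.
Matching residues: Leu1, Leu3, Ile4, Ile5, Leu6, Leu7, Leu11, Leu12, Ile15, Ile18, Val19, Ile23, Ile24.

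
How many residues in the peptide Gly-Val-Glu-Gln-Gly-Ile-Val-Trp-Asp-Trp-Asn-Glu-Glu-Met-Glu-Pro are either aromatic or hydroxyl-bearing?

2

Aromatic: F, W, Y. Hydroxyl-bearing: S, T, Y.
Aromatic residues here: Trp8, Trp10 (2).
Hydroxyl-bearing residues here: none (0).
(Y belongs to both groups, but none appear in this sequence.) Total = 2 + 0 = 2.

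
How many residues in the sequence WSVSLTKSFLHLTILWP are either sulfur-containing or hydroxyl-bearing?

5

Sulfur-containing: C, M. Hydroxyl-bearing: S, T, Y.
Sulfur-containing residues here: none (0).
Hydroxyl-bearing residues here: S2, S4, T6, S8, T13 (5).
The two groups share no amino acid, so total = 0 + 5 = 5.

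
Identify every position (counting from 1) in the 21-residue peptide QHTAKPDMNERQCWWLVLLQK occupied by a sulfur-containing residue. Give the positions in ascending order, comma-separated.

8, 13

The sulfur-bearing residues are cysteine (–SH) and methionine (–S–CH₃).
Matching residues: M8, C13.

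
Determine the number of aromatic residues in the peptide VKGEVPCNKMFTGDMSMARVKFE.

The aromatic amino acids are Phe (F, benzyl), Trp (W, indole), and Tyr (Y, phenol).
Matching residues: F11, F22.

2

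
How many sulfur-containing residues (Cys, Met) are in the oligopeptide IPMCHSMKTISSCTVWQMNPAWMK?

Matching residues: M3, C4, M7, C13, M18, M23.

6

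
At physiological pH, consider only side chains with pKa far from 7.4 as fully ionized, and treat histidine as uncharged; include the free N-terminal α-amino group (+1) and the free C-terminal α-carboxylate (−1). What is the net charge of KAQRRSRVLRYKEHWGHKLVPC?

At pH ~7.4 the Lys and Arg side chains are protonated (+1), the Asp and Glu side chains are deprotonated (−1), and with His taken as neutral all other side chains carry no charge.
Positive (K, R): K1, R4, R5, R7, R10, K12, K18 → +7.
Negative (D, E): E13 → −1.
The N-terminus (+1) and C-terminus (−1) cancel.
Net charge = (+7) + (−1) = +6.

+6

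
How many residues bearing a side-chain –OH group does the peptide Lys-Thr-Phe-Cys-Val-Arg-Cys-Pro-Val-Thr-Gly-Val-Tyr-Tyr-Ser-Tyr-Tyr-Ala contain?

Serine (S), threonine (T), and tyrosine (Y) each carry a hydroxyl group on the side chain.
Matching residues: Thr2, Thr10, Tyr13, Tyr14, Ser15, Tyr16, Tyr17.

7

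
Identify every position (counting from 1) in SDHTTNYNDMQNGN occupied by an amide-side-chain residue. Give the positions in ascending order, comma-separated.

Matching residues: N6, N8, Q11, N12, N14.

6, 8, 11, 12, 14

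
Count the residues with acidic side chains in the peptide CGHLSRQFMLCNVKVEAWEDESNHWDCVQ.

Only D (aspartate) and E (glutamate) carry a side-chain carboxylic acid.
Matching residues: E16, E19, D20, E21, D26.

5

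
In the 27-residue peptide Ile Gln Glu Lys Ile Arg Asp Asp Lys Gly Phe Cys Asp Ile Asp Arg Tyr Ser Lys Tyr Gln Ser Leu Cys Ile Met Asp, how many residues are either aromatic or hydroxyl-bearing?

Aromatic: F, W, Y. Hydroxyl-bearing: S, T, Y.
Aromatic residues here: Phe11, Tyr17, Tyr20 (3).
Hydroxyl-bearing residues here: Tyr17, Ser18, Tyr20, Ser22 (4).
Y is in both groups, so the 2 Y residues must not be double-counted.
Total = 3 + 4 − 2 = 5.

5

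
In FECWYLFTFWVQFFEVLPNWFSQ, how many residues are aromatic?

10

Phenylalanine (F), tryptophan (W), and tyrosine (Y) have aromatic ring side chains.
Matching residues: F1, W4, Y5, F7, F9, W10, F13, F14, W20, F21.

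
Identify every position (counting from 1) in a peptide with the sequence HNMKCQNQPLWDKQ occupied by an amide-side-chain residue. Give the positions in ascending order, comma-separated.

2, 6, 7, 8, 14

Only N (asparagine) and Q (glutamine) carry a side-chain carboxamide.
Matching residues: N2, Q6, N7, Q8, Q14.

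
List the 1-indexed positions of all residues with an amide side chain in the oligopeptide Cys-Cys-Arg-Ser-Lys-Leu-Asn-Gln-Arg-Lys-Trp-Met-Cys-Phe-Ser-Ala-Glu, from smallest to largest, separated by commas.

Asparagine (N) and glutamine (Q) have uncharged amide side chains.
Matching residues: Asn7, Gln8.

7, 8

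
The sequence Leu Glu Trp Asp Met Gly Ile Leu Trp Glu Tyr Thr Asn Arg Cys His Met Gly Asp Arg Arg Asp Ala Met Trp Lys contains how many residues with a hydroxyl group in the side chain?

2

Serine (S), threonine (T), and tyrosine (Y) each carry a hydroxyl group on the side chain.
Matching residues: Tyr11, Thr12.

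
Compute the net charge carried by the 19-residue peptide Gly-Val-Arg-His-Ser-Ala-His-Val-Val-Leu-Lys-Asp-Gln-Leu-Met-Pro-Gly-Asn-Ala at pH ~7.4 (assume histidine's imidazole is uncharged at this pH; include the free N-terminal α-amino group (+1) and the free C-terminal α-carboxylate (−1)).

The side chains ionized at physiological pH are Lys/Arg (+1) and Asp/Glu (−1); with His treated as neutral, nothing else contributes.
Positive (K, R): Arg3, Lys11 → +2.
Negative (D, E): Asp12 → −1.
The N-terminus (+1) and C-terminus (−1) cancel.
Net charge = (+2) + (−1) = +1.

+1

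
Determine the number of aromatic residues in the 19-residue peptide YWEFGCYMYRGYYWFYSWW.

The aromatic amino acids are Phe (F, benzyl), Trp (W, indole), and Tyr (Y, phenol).
Matching residues: Y1, W2, F4, Y7, Y9, Y12, Y13, W14, F15, Y16, W18, W19.

12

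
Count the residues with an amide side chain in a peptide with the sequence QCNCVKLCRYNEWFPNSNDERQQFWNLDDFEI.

The amide-side-chain residues are Asn (N) and Gln (Q).
Matching residues: Q1, N3, N11, N16, N18, Q22, Q23, N26.

8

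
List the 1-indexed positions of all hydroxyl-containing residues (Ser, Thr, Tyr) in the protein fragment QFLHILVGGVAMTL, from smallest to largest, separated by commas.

Matching residues: T13.

13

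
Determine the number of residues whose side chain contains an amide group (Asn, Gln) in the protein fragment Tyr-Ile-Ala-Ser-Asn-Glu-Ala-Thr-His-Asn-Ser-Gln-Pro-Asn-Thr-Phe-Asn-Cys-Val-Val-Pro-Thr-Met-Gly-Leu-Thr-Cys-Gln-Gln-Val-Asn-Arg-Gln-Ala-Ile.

9

Matching residues: Asn5, Asn10, Gln12, Asn14, Asn17, Gln28, Gln29, Asn31, Gln33.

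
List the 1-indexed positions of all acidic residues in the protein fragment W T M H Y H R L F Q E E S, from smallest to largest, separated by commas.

Only D (aspartate) and E (glutamate) carry a side-chain carboxylic acid.
Matching residues: E11, E12.

11, 12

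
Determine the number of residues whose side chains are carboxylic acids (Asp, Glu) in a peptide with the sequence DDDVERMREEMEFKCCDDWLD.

Matching residues: D1, D2, D3, E5, E9, E10, E12, D17, D18, D21.

10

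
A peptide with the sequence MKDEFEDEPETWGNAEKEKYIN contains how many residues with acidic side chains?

Aspartate (D) and glutamate (E) have carboxylic-acid side chains and are the acidic amino acids.
Matching residues: D3, E4, E6, D7, E8, E10, E16, E18.

8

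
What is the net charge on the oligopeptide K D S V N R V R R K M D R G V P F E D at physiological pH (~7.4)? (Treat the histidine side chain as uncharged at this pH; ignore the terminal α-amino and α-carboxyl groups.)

Near pH 7.4, K and R contribute +1 each, D and E contribute −1 each, and every other side chain (His included, as stated) is uncharged.
Positive (K, R): K1, R6, R8, R9, K10, R13 → +6.
Negative (D, E): D2, D12, E18, D19 → −4.
Net charge = (+6) + (−4) = +2.

+2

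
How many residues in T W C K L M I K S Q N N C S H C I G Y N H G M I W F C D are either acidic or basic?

Acidic: D, E. Basic: H, K, R.
Acidic residues here: D28 (1).
Basic residues here: K4, K8, H15, H21 (4).
The two groups share no amino acid, so total = 1 + 4 = 5.

5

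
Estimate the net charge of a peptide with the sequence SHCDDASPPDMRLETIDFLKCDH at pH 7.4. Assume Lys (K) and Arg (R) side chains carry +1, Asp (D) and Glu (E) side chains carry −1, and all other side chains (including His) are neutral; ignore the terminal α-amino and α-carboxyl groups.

Positive (K, R): R12, K20 → +2.
Negative (D, E): D4, D5, D10, E14, D17, D22 → −6.
Net charge = (+2) + (−6) = −4.

-4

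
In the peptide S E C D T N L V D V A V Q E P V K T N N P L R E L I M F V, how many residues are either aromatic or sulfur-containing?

3

Aromatic: F, W, Y. Sulfur-containing: C, M.
Aromatic residues here: F28 (1).
Sulfur-containing residues here: C3, M27 (2).
The two groups share no amino acid, so total = 1 + 2 = 3.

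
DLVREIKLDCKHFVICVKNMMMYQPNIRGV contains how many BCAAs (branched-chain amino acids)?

9

V, L, and I make up the branched-chain aliphatic group.
Matching residues: L2, V3, I6, L8, V14, I15, V17, I27, V30.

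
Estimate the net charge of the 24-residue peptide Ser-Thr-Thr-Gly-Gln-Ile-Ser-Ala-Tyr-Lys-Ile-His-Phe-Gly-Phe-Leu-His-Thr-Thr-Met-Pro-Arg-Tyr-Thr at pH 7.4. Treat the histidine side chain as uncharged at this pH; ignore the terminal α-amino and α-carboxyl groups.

Near pH 7.4, K and R contribute +1 each, D and E contribute −1 each, and every other side chain (His included, as stated) is uncharged.
Positive (K, R): Lys10, Arg22 → +2.
Negative (D, E): none → −0.
Net charge = (+2) + (−0) = +2.

+2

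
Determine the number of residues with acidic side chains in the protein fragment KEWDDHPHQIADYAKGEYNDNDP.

Only D (aspartate) and E (glutamate) carry a side-chain carboxylic acid.
Matching residues: E2, D4, D5, D12, E17, D20, D22.

7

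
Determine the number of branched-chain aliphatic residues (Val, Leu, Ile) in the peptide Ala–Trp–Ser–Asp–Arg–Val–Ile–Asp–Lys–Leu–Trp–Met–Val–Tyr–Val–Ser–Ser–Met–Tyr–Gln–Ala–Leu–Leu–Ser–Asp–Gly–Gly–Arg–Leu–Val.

9

Matching residues: Val6, Ile7, Leu10, Val13, Val15, Leu22, Leu23, Leu29, Val30.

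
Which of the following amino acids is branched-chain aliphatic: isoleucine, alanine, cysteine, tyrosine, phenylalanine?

isoleucine

Valine (V), leucine (L), and isoleucine (I) are the branched-chain amino acids.
Of the listed options, only isoleucine belongs to this group.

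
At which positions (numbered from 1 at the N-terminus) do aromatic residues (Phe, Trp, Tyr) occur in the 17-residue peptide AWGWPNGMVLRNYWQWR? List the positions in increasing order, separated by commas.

Matching residues: W2, W4, Y13, W14, W16.

2, 4, 13, 14, 16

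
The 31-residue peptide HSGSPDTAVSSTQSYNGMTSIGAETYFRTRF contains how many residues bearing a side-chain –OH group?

13

Serine (S), threonine (T), and tyrosine (Y) each carry a hydroxyl group on the side chain.
Matching residues: S2, S4, T7, S10, S11, T12, S14, Y15, T19, S20, T25, Y26, T29.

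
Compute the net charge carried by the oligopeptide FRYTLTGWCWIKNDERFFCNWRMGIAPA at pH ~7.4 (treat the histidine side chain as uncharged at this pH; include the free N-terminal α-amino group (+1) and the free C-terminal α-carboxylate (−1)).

+2

At pH ~7.4 the Lys and Arg side chains are protonated (+1), the Asp and Glu side chains are deprotonated (−1), and with His taken as neutral all other side chains carry no charge.
Positive (K, R): R2, K12, R16, R22 → +4.
Negative (D, E): D14, E15 → −2.
The N-terminus (+1) and C-terminus (−1) cancel.
Net charge = (+4) + (−2) = +2.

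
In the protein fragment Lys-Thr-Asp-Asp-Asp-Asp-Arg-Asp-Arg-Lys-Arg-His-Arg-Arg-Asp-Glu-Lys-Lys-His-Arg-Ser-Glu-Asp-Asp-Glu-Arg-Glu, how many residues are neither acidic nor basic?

Acidic: D, E. Basic: K, R, H. All other residues are neither.
Matching residues: Thr2, Ser21.

2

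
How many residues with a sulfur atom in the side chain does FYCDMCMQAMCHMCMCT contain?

10

The sulfur-bearing residues are cysteine (–SH) and methionine (–S–CH₃).
Matching residues: C3, M5, C6, M7, M10, C11, M13, C14, M15, C16.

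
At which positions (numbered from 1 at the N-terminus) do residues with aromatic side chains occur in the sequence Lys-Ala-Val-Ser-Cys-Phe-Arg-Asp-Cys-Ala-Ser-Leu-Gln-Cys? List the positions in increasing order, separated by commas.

F, W, and Y each carry an aromatic ring on the side chain.
Matching residues: Phe6.

6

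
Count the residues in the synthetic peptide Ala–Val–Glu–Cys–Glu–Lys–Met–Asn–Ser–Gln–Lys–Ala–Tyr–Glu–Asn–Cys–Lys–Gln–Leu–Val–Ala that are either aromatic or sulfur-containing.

4

Aromatic: F, W, Y. Sulfur-containing: C, M.
Aromatic residues here: Tyr13 (1).
Sulfur-containing residues here: Cys4, Met7, Cys16 (3).
The two groups share no amino acid, so total = 1 + 3 = 4.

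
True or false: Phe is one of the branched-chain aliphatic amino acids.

Valine (V), leucine (L), and isoleucine (I) are the branched-chain amino acids.
Phenylalanine is not in this group.

False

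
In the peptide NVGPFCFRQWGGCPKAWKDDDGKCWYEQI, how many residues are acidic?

4

Aspartate (D) and glutamate (E) have carboxylic-acid side chains and are the acidic amino acids.
Matching residues: D19, D20, D21, E27.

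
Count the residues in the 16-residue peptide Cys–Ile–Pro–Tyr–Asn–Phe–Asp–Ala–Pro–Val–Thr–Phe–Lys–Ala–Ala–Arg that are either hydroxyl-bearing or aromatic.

4

Hydroxyl-bearing: S, T, Y. Aromatic: F, W, Y.
Hydroxyl-bearing residues here: Tyr4, Thr11 (2).
Aromatic residues here: Tyr4, Phe6, Phe12 (3).
Y is in both groups, so the 1 Y residue must not be double-counted.
Total = 2 + 3 − 1 = 4.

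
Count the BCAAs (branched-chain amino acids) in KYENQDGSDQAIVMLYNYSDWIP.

Valine (V), leucine (L), and isoleucine (I) are the branched-chain amino acids.
Matching residues: I12, V13, L15, I22.

4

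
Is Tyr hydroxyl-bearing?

Yes

The –OH-bearing residues are Ser, Thr (aliphatic alcohols), and Tyr (phenol).
Tyrosine is in this group.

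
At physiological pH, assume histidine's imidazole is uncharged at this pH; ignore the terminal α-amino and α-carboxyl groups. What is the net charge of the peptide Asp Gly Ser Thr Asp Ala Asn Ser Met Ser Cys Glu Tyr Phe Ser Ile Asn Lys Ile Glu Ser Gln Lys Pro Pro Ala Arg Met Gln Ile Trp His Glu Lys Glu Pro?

-2

At pH ~7.4 the Lys and Arg side chains are protonated (+1), the Asp and Glu side chains are deprotonated (−1), and with His taken as neutral all other side chains carry no charge.
Positive (K, R): Lys18, Lys23, Arg27, Lys34 → +4.
Negative (D, E): Asp1, Asp5, Glu12, Glu20, Glu33, Glu35 → −6.
Net charge = (+4) + (−6) = −2.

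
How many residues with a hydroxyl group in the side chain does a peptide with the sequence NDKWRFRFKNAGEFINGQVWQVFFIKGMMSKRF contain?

1

S, T, and Y are the three residues with a side-chain hydroxyl.
Matching residues: S30.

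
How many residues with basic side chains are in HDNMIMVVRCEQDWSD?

2

The basic amino acids are Lys (K), Arg (R), and His (H).
Matching residues: H1, R9.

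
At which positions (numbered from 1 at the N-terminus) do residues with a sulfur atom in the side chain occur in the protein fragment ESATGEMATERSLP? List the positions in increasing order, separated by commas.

Cysteine (C, thiol) and methionine (M, thioether) are the two sulfur-containing amino acids.
Matching residues: M7.

7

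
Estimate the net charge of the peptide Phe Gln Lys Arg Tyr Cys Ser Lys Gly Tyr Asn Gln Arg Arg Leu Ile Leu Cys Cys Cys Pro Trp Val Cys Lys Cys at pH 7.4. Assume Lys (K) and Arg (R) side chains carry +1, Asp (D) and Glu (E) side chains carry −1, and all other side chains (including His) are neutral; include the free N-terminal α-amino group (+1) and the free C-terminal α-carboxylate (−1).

+6

Positive (K, R): Lys3, Arg4, Lys8, Arg13, Arg14, Lys25 → +6.
Negative (D, E): none → −0.
The N-terminus (+1) and C-terminus (−1) cancel.
Net charge = (+6) + (−0) = +6.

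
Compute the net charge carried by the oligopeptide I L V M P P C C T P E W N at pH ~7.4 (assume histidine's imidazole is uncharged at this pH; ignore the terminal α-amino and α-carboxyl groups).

-1

At pH ~7.4 the Lys and Arg side chains are protonated (+1), the Asp and Glu side chains are deprotonated (−1), and with His taken as neutral all other side chains carry no charge.
Positive (K, R): none → +0.
Negative (D, E): E11 → −1.
Net charge = (+0) + (−1) = −1.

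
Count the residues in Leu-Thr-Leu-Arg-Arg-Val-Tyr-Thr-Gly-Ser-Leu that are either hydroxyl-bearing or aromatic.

4

Hydroxyl-bearing: S, T, Y. Aromatic: F, W, Y.
Hydroxyl-bearing residues here: Thr2, Tyr7, Thr8, Ser10 (4).
Aromatic residues here: Tyr7 (1).
Y is in both groups, so the 1 Y residue must not be double-counted.
Total = 4 + 1 − 1 = 4.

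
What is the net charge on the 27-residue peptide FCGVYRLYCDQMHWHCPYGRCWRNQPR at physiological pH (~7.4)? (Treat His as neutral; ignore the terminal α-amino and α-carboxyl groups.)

+3

The side chains ionized at physiological pH are Lys/Arg (+1) and Asp/Glu (−1); with His treated as neutral, nothing else contributes.
Positive (K, R): R6, R20, R23, R27 → +4.
Negative (D, E): D10 → −1.
Net charge = (+4) + (−1) = +3.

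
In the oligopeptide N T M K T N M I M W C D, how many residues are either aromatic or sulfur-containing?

5

Aromatic: F, W, Y. Sulfur-containing: C, M.
Aromatic residues here: W10 (1).
Sulfur-containing residues here: M3, M7, M9, C11 (4).
The two groups share no amino acid, so total = 1 + 4 = 5.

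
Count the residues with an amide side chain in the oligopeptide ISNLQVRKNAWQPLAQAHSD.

The amide-side-chain residues are Asn (N) and Gln (Q).
Matching residues: N3, Q5, N9, Q12, Q16.

5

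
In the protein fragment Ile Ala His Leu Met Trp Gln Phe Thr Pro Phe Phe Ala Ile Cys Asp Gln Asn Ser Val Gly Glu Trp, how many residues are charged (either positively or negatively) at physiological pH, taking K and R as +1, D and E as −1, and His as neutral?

2

Charged side chains at pH ~7.4: K, R (positive); D, E (negative).
Matching residues: Asp16, Glu22.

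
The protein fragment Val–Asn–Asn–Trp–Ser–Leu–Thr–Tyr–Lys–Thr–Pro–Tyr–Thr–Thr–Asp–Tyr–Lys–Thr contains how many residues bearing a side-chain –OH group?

9

The –OH-bearing residues are Ser, Thr (aliphatic alcohols), and Tyr (phenol).
Matching residues: Ser5, Thr7, Tyr8, Thr10, Tyr12, Thr13, Thr14, Tyr16, Thr18.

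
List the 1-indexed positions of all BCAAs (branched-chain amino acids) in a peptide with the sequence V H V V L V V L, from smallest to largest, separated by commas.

Valine (V), leucine (L), and isoleucine (I) are the branched-chain amino acids.
Matching residues: V1, V3, V4, L5, V6, V7, L8.

1, 3, 4, 5, 6, 7, 8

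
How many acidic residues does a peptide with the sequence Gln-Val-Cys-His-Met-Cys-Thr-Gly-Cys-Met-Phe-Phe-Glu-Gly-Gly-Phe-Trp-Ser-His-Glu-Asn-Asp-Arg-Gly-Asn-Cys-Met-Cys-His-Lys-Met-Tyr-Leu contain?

Only D (aspartate) and E (glutamate) carry a side-chain carboxylic acid.
Matching residues: Glu13, Glu20, Asp22.

3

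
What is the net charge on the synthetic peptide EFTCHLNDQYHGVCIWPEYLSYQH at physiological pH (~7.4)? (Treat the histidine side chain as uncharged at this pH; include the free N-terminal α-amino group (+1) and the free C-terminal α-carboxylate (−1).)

-3

The side chains ionized at physiological pH are Lys/Arg (+1) and Asp/Glu (−1); with His treated as neutral, nothing else contributes.
Positive (K, R): none → +0.
Negative (D, E): E1, D8, E18 → −3.
The N-terminus (+1) and C-terminus (−1) cancel.
Net charge = (+0) + (−3) = −3.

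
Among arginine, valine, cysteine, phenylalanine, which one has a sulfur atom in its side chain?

Cysteine (C, thiol) and methionine (M, thioether) are the two sulfur-containing amino acids.
Of the listed options, only cysteine belongs to this group.

cysteine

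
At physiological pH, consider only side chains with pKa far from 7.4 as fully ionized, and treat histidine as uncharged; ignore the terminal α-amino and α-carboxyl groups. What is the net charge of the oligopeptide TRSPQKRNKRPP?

+5

Near pH 7.4, K and R contribute +1 each, D and E contribute −1 each, and every other side chain (His included, as stated) is uncharged.
Positive (K, R): R2, K6, R7, K9, R10 → +5.
Negative (D, E): none → −0.
Net charge = (+5) + (−0) = +5.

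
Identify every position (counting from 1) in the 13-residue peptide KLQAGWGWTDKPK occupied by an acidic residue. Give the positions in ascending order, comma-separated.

10

Aspartate (D) and glutamate (E) have carboxylic-acid side chains and are the acidic amino acids.
Matching residues: D10.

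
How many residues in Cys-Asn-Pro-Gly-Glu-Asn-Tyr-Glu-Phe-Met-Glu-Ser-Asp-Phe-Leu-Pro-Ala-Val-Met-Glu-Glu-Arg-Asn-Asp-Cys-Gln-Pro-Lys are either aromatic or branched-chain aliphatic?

5

Aromatic: F, W, Y. Branched-chain aliphatic: I, L, V.
Aromatic residues here: Tyr7, Phe9, Phe14 (3).
Branched-chain aliphatic residues here: Leu15, Val18 (2).
The two groups share no amino acid, so total = 3 + 2 = 5.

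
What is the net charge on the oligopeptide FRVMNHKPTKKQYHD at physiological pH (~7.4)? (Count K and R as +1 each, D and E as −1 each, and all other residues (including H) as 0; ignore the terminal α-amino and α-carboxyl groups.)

+3

Positive (K, R): R2, K7, K10, K11 → +4.
Negative (D, E): D15 → −1.
Net charge = (+4) + (−1) = +3.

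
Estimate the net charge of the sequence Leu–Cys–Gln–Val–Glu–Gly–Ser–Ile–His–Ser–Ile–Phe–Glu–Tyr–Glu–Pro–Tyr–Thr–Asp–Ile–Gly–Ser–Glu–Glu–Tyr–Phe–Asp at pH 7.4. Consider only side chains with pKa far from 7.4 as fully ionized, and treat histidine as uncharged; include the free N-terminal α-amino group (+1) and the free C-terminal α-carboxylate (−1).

-7

At pH ~7.4 the Lys and Arg side chains are protonated (+1), the Asp and Glu side chains are deprotonated (−1), and with His taken as neutral all other side chains carry no charge.
Positive (K, R): none → +0.
Negative (D, E): Glu5, Glu13, Glu15, Asp19, Glu23, Glu24, Asp27 → −7.
The N-terminus (+1) and C-terminus (−1) cancel.
Net charge = (+0) + (−7) = −7.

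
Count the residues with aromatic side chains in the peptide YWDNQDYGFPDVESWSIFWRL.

The aromatic amino acids are Phe (F, benzyl), Trp (W, indole), and Tyr (Y, phenol).
Matching residues: Y1, W2, Y7, F9, W15, F18, W19.

7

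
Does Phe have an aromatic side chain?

Phenylalanine (F), tryptophan (W), and tyrosine (Y) have aromatic ring side chains.
Phenylalanine is in this group.

Yes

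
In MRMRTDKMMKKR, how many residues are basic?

6

K, R, and H are the three residues with basic side chains (ε-amine, guanidinium, and imidazole respectively).
Matching residues: R2, R4, K7, K10, K11, R12.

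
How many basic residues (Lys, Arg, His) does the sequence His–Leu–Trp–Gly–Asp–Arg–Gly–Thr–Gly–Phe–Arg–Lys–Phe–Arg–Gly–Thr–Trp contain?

Matching residues: His1, Arg6, Arg11, Lys12, Arg14.

5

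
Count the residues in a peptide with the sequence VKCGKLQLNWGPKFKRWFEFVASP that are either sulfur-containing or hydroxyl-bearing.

2

Sulfur-containing: C, M. Hydroxyl-bearing: S, T, Y.
Sulfur-containing residues here: C3 (1).
Hydroxyl-bearing residues here: S23 (1).
The two groups share no amino acid, so total = 1 + 1 = 2.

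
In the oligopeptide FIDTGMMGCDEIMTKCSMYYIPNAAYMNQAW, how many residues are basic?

Lysine (K), arginine (R), and histidine (H) have basic, nitrogen-containing side chains.
Matching residues: K15.

1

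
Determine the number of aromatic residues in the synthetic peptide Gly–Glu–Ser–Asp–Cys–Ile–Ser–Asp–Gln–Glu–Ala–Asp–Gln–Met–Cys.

0

Phenylalanine (F), tryptophan (W), and tyrosine (Y) have aromatic ring side chains.
None of the 15 residues belong to this group.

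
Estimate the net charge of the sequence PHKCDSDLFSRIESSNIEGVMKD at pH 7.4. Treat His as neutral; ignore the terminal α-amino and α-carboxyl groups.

-2

Near pH 7.4, K and R contribute +1 each, D and E contribute −1 each, and every other side chain (His included, as stated) is uncharged.
Positive (K, R): K3, R11, K22 → +3.
Negative (D, E): D5, D7, E13, E18, D23 → −5.
Net charge = (+3) + (−5) = −2.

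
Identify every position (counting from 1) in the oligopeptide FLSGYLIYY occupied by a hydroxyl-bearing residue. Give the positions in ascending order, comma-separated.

3, 5, 8, 9

Matching residues: S3, Y5, Y8, Y9.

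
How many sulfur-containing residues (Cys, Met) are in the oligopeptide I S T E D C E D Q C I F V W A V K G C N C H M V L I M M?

Matching residues: C6, C10, C19, C21, M23, M27, M28.

7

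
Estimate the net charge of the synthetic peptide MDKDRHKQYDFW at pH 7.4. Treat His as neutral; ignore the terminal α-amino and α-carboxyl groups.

The side chains ionized at physiological pH are Lys/Arg (+1) and Asp/Glu (−1); with His treated as neutral, nothing else contributes.
Positive (K, R): K3, R5, K7 → +3.
Negative (D, E): D2, D4, D10 → −3.
Net charge = (+3) + (−3) = 0.

0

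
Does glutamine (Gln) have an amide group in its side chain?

The amide-side-chain residues are Asn (N) and Gln (Q).
Glutamine is in this group.

Yes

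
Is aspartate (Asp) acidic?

Yes

Only D (aspartate) and E (glutamate) carry a side-chain carboxylic acid.
Aspartate is in this group.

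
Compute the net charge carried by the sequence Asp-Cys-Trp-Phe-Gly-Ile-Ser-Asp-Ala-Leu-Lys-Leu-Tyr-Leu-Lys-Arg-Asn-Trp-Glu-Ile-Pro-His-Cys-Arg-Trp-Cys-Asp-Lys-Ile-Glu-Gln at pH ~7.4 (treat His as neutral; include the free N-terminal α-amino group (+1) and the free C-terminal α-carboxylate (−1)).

0

Near pH 7.4, K and R contribute +1 each, D and E contribute −1 each, and every other side chain (His included, as stated) is uncharged.
Positive (K, R): Lys11, Lys15, Arg16, Arg24, Lys28 → +5.
Negative (D, E): Asp1, Asp8, Glu19, Asp27, Glu30 → −5.
The N-terminus (+1) and C-terminus (−1) cancel.
Net charge = (+5) + (−5) = 0.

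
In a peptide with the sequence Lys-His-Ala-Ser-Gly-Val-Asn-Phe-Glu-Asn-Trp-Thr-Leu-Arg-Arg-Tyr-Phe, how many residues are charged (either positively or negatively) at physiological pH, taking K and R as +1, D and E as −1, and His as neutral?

4

Charged side chains at pH ~7.4: K, R (positive); D, E (negative).
Matching residues: Lys1, Glu9, Arg14, Arg15.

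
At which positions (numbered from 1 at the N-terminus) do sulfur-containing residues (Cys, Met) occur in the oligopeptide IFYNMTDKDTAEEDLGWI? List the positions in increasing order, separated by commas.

5

Matching residues: M5.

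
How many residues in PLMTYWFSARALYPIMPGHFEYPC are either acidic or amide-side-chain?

1

Acidic: D, E. Amide-side-chain: N, Q.
Acidic residues here: E21 (1).
Amide-side-chain residues here: none (0).
The two groups share no amino acid, so total = 1 + 0 = 1.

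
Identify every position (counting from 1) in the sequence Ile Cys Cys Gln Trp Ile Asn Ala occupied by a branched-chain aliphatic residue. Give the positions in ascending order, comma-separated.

1, 6

The BCAAs are Val, Leu, and Ile — aliphatic side chains with a branch point.
Matching residues: Ile1, Ile6.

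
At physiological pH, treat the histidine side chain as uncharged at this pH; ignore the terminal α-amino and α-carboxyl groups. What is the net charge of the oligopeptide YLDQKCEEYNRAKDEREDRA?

The side chains ionized at physiological pH are Lys/Arg (+1) and Asp/Glu (−1); with His treated as neutral, nothing else contributes.
Positive (K, R): K5, R11, K13, R16, R19 → +5.
Negative (D, E): D3, E7, E8, D14, E15, E17, D18 → −7.
Net charge = (+5) + (−7) = −2.

-2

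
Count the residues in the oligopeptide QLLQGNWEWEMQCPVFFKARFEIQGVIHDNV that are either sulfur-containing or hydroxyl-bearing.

Sulfur-containing: C, M. Hydroxyl-bearing: S, T, Y.
Sulfur-containing residues here: M11, C13 (2).
Hydroxyl-bearing residues here: none (0).
The two groups share no amino acid, so total = 2 + 0 = 2.

2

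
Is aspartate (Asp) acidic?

Only D (aspartate) and E (glutamate) carry a side-chain carboxylic acid.
Aspartate is in this group.

Yes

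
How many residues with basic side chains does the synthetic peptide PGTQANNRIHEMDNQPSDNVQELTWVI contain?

Lysine (K), arginine (R), and histidine (H) have basic, nitrogen-containing side chains.
Matching residues: R8, H10.

2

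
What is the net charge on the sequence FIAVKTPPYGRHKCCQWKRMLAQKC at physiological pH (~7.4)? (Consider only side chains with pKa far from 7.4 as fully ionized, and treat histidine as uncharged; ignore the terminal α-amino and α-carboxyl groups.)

Near pH 7.4, K and R contribute +1 each, D and E contribute −1 each, and every other side chain (His included, as stated) is uncharged.
Positive (K, R): K5, R11, K13, K18, R19, K24 → +6.
Negative (D, E): none → −0.
Net charge = (+6) + (−0) = +6.

+6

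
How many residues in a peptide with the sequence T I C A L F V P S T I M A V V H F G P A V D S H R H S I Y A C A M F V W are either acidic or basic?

5

Acidic: D, E. Basic: H, K, R.
Acidic residues here: D22 (1).
Basic residues here: H16, H24, R25, H26 (4).
The two groups share no amino acid, so total = 1 + 4 = 5.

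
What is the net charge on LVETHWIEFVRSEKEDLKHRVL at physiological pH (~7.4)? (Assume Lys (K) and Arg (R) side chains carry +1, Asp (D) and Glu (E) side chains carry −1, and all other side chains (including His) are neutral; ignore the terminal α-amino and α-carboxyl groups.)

-1

Positive (K, R): R11, K14, K18, R20 → +4.
Negative (D, E): E3, E8, E13, E15, D16 → −5.
Net charge = (+4) + (−5) = −1.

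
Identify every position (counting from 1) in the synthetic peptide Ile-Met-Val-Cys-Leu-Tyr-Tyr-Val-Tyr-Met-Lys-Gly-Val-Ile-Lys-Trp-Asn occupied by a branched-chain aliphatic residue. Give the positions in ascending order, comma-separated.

1, 3, 5, 8, 13, 14

Valine (V), leucine (L), and isoleucine (I) are the branched-chain amino acids.
Matching residues: Ile1, Val3, Leu5, Val8, Val13, Ile14.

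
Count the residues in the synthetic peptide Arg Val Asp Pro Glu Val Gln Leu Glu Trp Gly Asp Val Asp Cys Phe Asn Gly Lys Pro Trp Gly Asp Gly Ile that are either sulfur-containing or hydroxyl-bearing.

1

Sulfur-containing: C, M. Hydroxyl-bearing: S, T, Y.
Sulfur-containing residues here: Cys15 (1).
Hydroxyl-bearing residues here: none (0).
The two groups share no amino acid, so total = 1 + 0 = 1.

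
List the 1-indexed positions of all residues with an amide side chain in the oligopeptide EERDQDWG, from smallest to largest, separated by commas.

5

Asparagine (N) and glutamine (Q) have uncharged amide side chains.
Matching residues: Q5.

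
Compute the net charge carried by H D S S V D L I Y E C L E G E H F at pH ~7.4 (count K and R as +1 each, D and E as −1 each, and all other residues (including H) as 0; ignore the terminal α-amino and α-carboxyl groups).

-5

Positive (K, R): none → +0.
Negative (D, E): D2, D6, E10, E13, E15 → −5.
Net charge = (+0) + (−5) = −5.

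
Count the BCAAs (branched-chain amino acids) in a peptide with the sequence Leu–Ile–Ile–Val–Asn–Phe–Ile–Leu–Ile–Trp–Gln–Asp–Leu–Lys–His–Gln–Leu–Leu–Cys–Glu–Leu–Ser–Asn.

Valine (V), leucine (L), and isoleucine (I) are the branched-chain amino acids.
Matching residues: Leu1, Ile2, Ile3, Val4, Ile7, Leu8, Ile9, Leu13, Leu17, Leu18, Leu21.

11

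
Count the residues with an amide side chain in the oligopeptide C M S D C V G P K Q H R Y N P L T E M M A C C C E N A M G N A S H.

4

The amide-side-chain residues are Asn (N) and Gln (Q).
Matching residues: Q10, N14, N26, N30.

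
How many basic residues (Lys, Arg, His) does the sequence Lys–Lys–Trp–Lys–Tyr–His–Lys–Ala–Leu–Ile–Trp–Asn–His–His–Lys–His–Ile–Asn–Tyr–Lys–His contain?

11

Matching residues: Lys1, Lys2, Lys4, His6, Lys7, His13, His14, Lys15, His16, Lys20, His21.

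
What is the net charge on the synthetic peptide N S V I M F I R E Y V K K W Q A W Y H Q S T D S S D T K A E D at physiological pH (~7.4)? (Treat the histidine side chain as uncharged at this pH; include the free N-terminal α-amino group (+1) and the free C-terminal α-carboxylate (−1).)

At pH ~7.4 the Lys and Arg side chains are protonated (+1), the Asp and Glu side chains are deprotonated (−1), and with His taken as neutral all other side chains carry no charge.
Positive (K, R): R8, K12, K13, K28 → +4.
Negative (D, E): E9, D23, D26, E30, D31 → −5.
The N-terminus (+1) and C-terminus (−1) cancel.
Net charge = (+4) + (−5) = −1.

-1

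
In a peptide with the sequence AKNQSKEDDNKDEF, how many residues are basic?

3

The basic amino acids are Lys (K), Arg (R), and His (H).
Matching residues: K2, K6, K11.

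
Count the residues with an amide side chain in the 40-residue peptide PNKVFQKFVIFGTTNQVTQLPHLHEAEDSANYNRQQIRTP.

Only N (asparagine) and Q (glutamine) carry a side-chain carboxamide.
Matching residues: N2, Q6, N15, Q16, Q19, N31, N33, Q35, Q36.

9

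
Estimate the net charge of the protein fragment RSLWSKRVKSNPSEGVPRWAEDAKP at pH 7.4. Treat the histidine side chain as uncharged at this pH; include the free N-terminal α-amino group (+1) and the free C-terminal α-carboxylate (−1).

+3

The side chains ionized at physiological pH are Lys/Arg (+1) and Asp/Glu (−1); with His treated as neutral, nothing else contributes.
Positive (K, R): R1, K6, R7, K9, R18, K24 → +6.
Negative (D, E): E14, E21, D22 → −3.
The N-terminus (+1) and C-terminus (−1) cancel.
Net charge = (+6) + (−3) = +3.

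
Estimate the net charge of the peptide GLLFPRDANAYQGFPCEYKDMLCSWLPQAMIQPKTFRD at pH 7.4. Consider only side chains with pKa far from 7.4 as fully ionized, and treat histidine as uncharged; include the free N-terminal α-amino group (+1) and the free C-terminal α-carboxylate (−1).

0

Near pH 7.4, K and R contribute +1 each, D and E contribute −1 each, and every other side chain (His included, as stated) is uncharged.
Positive (K, R): R6, K19, K34, R37 → +4.
Negative (D, E): D7, E17, D20, D38 → −4.
The N-terminus (+1) and C-terminus (−1) cancel.
Net charge = (+4) + (−4) = 0.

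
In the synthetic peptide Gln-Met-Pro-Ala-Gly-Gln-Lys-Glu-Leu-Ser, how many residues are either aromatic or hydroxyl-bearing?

Aromatic: F, W, Y. Hydroxyl-bearing: S, T, Y.
Aromatic residues here: none (0).
Hydroxyl-bearing residues here: Ser10 (1).
(Y belongs to both groups, but none appear in this sequence.) Total = 0 + 1 = 1.

1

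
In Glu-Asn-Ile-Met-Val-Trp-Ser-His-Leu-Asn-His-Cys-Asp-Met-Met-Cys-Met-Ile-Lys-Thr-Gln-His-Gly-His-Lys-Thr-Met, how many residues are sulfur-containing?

7

Only Cys (C) and Met (M) have a sulfur atom in the side chain.
Matching residues: Met4, Cys12, Met14, Met15, Cys16, Met17, Met27.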